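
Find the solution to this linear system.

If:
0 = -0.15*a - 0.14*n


Then:
a = -0.933333333333333*n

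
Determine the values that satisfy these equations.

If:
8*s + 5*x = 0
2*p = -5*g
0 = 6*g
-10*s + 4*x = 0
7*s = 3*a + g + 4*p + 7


Then:
a = -7/3
g = 0
p = 0
s = 0
x = 0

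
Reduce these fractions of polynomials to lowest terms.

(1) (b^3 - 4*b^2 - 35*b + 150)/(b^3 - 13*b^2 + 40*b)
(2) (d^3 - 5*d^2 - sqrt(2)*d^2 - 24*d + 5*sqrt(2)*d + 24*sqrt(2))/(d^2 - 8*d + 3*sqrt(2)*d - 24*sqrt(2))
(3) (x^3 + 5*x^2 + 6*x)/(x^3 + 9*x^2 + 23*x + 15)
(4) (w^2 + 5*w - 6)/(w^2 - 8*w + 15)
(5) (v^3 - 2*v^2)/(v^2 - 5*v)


(1) = (b^2 + b - 30)/(b^2 - 8*b)
(2) = (d^2 + d*(3 - sqrt(2)) - 3*sqrt(2))/(d + 3*sqrt(2))
(3) = (x^2 + 2*x)/(x^2 + 6*x + 5)
(4) = (w^2 + 5*w - 6)/(w^2 - 8*w + 15)
(5) = (v^2 - 2*v)/(v - 5)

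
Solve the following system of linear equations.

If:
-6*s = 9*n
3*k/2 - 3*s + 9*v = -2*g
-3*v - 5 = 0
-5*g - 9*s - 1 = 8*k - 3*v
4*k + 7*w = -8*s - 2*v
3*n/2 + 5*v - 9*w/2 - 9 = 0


Then:
g = -2699/139
k = 14044/695
n = 32698/6255
s = -16349/2085
v = -5/3
w = -1466/695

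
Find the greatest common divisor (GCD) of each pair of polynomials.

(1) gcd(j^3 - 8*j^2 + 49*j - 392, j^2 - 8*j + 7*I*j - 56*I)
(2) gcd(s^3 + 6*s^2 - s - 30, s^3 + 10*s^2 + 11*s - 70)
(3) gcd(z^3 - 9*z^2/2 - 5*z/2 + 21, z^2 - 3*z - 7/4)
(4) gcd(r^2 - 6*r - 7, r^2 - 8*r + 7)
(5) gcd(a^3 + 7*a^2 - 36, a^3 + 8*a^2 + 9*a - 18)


(1) = j^2 + j*(-8 + 7*I) - 56*I
(2) = gcd((s - 2)*(s + 3)*(s + 5), (s - 2)*(s + 5)*(s + 7)) = s^2 + 3*s - 10
(3) = z - 7/2
(4) = gcd((r - 7)*(r + 1), (r - 7)*(r - 1)) = r - 7
(5) = gcd((a - 2)*(a + 3)*(a + 6), (a - 1)*(a + 3)*(a + 6)) = a^2 + 9*a + 18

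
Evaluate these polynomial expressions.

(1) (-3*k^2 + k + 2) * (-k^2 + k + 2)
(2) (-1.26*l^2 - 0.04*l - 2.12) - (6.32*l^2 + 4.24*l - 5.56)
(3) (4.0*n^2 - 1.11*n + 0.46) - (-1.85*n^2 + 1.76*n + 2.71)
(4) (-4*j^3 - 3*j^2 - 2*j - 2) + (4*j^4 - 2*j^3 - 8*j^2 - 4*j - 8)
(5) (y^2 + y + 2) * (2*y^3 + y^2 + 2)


(1) = 3*k^4 - 4*k^3 - 7*k^2 + 4*k + 4
(2) = -7.58*l^2 - 4.28*l + 3.44
(3) = 5.85*n^2 - 2.87*n - 2.25
(4) = 4*j^4 - 6*j^3 - 11*j^2 - 6*j - 10
(5) = 2*y^5 + 3*y^4 + 5*y^3 + 4*y^2 + 2*y + 4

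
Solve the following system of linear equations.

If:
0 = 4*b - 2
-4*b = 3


Then:
No Solution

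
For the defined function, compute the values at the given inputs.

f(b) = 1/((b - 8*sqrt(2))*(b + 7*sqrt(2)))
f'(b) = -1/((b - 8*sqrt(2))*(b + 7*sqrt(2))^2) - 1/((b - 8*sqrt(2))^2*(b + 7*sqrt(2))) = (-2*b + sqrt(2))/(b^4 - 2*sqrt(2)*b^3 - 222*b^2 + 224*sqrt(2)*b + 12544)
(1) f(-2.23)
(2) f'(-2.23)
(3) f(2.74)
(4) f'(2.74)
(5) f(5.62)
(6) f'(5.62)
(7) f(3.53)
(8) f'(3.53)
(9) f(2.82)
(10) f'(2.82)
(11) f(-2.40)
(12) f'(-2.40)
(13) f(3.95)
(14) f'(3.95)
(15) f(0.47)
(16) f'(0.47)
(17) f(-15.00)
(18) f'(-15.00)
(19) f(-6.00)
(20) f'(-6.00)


(1) = -0.01
(2) = 0.00
(3) = -0.01
(4) = -0.00
(5) = -0.01
(6) = -0.00
(7) = -0.01
(8) = -0.00
(9) = -0.01
(10) = -0.00
(11) = -0.01
(12) = 0.00
(13) = -0.01
(14) = -0.00
(15) = -0.01
(16) = 0.00
(17) = 0.01
(18) = 0.00
(19) = -0.01
(20) = 0.00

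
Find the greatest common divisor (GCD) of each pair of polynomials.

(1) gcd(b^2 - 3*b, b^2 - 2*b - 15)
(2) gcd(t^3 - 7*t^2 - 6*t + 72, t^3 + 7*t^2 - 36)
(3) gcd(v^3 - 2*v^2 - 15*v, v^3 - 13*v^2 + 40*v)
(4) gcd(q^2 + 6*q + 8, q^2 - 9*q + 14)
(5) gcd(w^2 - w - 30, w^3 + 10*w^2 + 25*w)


(1) = 1
(2) = t + 3
(3) = v^2 - 5*v
(4) = 1
(5) = w + 5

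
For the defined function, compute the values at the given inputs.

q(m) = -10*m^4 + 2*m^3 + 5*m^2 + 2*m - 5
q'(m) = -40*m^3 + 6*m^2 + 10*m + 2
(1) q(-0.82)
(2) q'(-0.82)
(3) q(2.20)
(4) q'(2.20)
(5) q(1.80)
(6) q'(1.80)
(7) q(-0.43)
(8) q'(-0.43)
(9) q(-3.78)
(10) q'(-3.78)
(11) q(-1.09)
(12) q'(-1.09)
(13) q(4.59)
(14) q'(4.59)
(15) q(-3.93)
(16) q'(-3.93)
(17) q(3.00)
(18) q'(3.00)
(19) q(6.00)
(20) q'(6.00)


(1) = -8.90
(2) = 19.89
(3) = -189.36
(4) = -372.88
(5) = -78.51
(6) = -193.84
(7) = -5.44
(8) = 1.99
(9) = -2090.72
(10) = 2210.34
(11) = -17.95
(12) = 50.03
(13) = -4135.72
(14) = -3693.79
(15) = -2442.48
(16) = 2483.31
(17) = -710.00
(18) = -994.00
(19) = -12341.00
(20) = -8362.00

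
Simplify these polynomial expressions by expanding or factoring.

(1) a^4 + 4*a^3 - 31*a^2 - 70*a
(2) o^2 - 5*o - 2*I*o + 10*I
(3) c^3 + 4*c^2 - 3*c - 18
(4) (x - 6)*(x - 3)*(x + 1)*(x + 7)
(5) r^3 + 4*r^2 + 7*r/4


(1) = a*(a - 5)*(a + 2)*(a + 7)
(2) = (o - 5)*(o - 2*I)
(3) = (c - 2)*(c + 3)^2
(4) = x^4 - x^3 - 47*x^2 + 81*x + 126
(5) = r*(r + 1/2)*(r + 7/2)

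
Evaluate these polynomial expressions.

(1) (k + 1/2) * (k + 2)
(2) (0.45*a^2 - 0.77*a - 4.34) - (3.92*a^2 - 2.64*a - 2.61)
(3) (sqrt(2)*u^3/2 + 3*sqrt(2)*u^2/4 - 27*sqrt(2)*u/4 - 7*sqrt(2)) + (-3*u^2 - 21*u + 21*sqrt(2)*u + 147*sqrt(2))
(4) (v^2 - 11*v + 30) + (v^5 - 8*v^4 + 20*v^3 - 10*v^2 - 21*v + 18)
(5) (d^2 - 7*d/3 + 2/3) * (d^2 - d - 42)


(1) = k^2 + 5*k/2 + 1
(2) = -3.47*a^2 + 1.87*a - 1.73
(3) = sqrt(2)*u^3/2 - 3*u^2 + 3*sqrt(2)*u^2/4 - 21*u + 57*sqrt(2)*u/4 + 140*sqrt(2)
(4) = v^5 - 8*v^4 + 20*v^3 - 9*v^2 - 32*v + 48
(5) = d^4 - 10*d^3/3 - 39*d^2 + 292*d/3 - 28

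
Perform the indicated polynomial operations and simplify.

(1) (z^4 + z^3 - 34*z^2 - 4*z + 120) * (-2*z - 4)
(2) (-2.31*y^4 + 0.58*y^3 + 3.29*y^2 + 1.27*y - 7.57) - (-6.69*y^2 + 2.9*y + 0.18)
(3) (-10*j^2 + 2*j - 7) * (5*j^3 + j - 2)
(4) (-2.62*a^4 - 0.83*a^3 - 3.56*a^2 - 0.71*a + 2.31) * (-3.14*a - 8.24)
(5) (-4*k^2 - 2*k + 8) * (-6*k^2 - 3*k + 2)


(1) = -2*z^5 - 6*z^4 + 64*z^3 + 144*z^2 - 224*z - 480
(2) = -2.31*y^4 + 0.58*y^3 + 9.98*y^2 - 1.63*y - 7.75
(3) = -50*j^5 + 10*j^4 - 45*j^3 + 22*j^2 - 11*j + 14
(4) = 8.2268*a^5 + 24.195*a^4 + 18.0176*a^3 + 31.5638*a^2 - 1.403*a - 19.0344
(5) = 24*k^4 + 24*k^3 - 50*k^2 - 28*k + 16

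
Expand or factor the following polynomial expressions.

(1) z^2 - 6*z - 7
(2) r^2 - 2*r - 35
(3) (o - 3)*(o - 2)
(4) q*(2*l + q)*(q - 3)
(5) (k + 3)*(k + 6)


(1) = (z - 7)*(z + 1)
(2) = (r - 7)*(r + 5)
(3) = o^2 - 5*o + 6
(4) = 2*l*q^2 - 6*l*q + q^3 - 3*q^2
(5) = k^2 + 9*k + 18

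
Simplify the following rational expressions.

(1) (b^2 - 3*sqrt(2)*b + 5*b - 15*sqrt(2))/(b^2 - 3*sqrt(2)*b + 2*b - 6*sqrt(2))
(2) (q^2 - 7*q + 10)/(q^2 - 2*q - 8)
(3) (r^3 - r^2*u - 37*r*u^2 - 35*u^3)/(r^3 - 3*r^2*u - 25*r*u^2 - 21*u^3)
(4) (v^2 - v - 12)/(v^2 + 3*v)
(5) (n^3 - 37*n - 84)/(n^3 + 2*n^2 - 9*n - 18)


(1) = (b + 5)/(b + 2)
(2) = (q^2 - 7*q + 10)/(q^2 - 2*q - 8)
(3) = (r + 5*u)/(r + 3*u)
(4) = (v - 4)/v
(5) = (n^2 - 3*n - 28)/(n^2 - n - 6)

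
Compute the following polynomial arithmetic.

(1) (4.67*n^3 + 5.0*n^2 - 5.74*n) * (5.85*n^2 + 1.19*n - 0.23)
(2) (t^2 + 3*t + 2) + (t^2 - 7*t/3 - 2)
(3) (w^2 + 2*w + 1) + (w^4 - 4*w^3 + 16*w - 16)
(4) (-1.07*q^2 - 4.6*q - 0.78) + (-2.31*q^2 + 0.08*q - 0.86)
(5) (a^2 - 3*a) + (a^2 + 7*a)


(1) = 27.3195*n^5 + 34.8073*n^4 - 28.7031*n^3 - 7.9806*n^2 + 1.3202*n
(2) = 2*t^2 + 2*t/3
(3) = w^4 - 4*w^3 + w^2 + 18*w - 15
(4) = -3.38*q^2 - 4.52*q - 1.64
(5) = 2*a^2 + 4*a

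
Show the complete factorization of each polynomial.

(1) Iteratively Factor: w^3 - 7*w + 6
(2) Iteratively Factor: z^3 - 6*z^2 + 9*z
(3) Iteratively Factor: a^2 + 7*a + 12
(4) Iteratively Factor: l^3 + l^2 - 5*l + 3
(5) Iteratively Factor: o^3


(1) = (w - 2)*(w^2 + 2*w - 3) = (w - 2)*(w + 3)*(w - 1)
(2) = (z)*(z^2 - 6*z + 9) = z*(z - 3)*(z - 3)
(3) = (a + 4)*(a + 3)
(4) = (l - 1)*(l^2 + 2*l - 3) = (l - 1)*(l + 3)*(l - 1)
(5) = (o)*(o^2) = o^2*(o)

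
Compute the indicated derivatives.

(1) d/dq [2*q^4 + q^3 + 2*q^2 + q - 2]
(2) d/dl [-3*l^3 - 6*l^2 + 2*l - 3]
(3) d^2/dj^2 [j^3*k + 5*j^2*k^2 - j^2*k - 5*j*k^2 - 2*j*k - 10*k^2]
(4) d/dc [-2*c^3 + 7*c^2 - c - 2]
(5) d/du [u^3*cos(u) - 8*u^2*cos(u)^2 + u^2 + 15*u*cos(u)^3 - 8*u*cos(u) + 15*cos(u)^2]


(1) = 8*q^3 + 3*q^2 + 4*q + 1
(2) = -9*l^2 - 12*l + 2
(3) = 2*k*(3*j + 5*k - 1)
(4) = -6*c^2 + 14*c - 1
(5) = -u^3*sin(u) + 8*u^2*sin(2*u) + 3*u^2*cos(u) - 13*u*sin(u)/4 - 45*u*sin(3*u)/4 - 8*u*cos(2*u) - 6*u - 15*sin(2*u) + 13*cos(u)/4 + 15*cos(3*u)/4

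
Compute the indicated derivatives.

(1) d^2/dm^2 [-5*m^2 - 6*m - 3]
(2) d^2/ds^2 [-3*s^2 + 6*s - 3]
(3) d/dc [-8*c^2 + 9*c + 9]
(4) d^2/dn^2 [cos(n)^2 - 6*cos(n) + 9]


(1) = -10
(2) = -6
(3) = 9 - 16*c
(4) = 6*cos(n) - 2*cos(2*n)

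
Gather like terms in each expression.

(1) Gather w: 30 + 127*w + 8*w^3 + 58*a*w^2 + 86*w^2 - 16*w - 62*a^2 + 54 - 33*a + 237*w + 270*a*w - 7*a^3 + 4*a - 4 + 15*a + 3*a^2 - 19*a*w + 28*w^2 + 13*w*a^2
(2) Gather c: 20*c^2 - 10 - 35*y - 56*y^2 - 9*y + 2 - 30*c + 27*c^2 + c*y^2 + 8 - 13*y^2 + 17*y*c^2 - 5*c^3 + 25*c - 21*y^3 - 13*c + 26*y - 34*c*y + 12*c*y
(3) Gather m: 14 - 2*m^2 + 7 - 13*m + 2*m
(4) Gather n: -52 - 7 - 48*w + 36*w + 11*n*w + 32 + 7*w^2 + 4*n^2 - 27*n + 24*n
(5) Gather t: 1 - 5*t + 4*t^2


(1) = -7*a^3 - 59*a^2 - 14*a + 8*w^3 + w^2*(58*a + 114) + w*(13*a^2 + 251*a + 348) + 80
(2) = -5*c^3 + c^2*(17*y + 47) + c*(y^2 - 22*y - 18) - 21*y^3 - 69*y^2 - 18*y
(3) = -2*m^2 - 11*m + 21
(4) = 4*n^2 + n*(11*w - 3) + 7*w^2 - 12*w - 27
(5) = 4*t^2 - 5*t + 1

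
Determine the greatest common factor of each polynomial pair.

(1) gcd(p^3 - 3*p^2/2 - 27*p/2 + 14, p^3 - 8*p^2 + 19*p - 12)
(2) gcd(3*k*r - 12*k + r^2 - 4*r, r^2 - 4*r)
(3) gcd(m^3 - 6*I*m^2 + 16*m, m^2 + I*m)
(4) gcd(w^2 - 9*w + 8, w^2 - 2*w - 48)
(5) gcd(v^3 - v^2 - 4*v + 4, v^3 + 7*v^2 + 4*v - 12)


(1) = gcd((p - 4)*(p - 1)*(p + 7/2), (p - 4)*(p - 3)*(p - 1)) = p^2 - 5*p + 4
(2) = gcd((3*k + r)*(r - 4), r*(r - 4)) = r - 4
(3) = m
(4) = w - 8
(5) = gcd((v - 2)*(v - 1)*(v + 2), (v - 1)*(v + 2)*(v + 6)) = v^2 + v - 2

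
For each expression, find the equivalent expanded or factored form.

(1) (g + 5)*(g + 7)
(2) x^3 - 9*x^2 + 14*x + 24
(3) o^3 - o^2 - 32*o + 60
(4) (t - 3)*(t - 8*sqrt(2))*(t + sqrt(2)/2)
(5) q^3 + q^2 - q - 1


(1) = g^2 + 12*g + 35
(2) = (x - 6)*(x - 4)*(x + 1)
(3) = (o - 5)*(o - 2)*(o + 6)
(4) = t^3 - 15*sqrt(2)*t^2/2 - 3*t^2 - 8*t + 45*sqrt(2)*t/2 + 24
(5) = (q - 1)*(q + 1)^2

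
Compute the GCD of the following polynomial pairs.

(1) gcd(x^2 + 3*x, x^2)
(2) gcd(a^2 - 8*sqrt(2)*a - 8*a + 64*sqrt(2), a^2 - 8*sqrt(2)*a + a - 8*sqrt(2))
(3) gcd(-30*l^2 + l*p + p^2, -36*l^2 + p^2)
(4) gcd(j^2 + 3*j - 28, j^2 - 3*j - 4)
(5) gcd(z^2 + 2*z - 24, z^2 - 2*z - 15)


(1) = x
(2) = gcd((a - 8)*(a - 8*sqrt(2)), (a + 1)*(a - 8*sqrt(2))) = a - 8*sqrt(2)
(3) = 6*l + p
(4) = j - 4
(5) = 1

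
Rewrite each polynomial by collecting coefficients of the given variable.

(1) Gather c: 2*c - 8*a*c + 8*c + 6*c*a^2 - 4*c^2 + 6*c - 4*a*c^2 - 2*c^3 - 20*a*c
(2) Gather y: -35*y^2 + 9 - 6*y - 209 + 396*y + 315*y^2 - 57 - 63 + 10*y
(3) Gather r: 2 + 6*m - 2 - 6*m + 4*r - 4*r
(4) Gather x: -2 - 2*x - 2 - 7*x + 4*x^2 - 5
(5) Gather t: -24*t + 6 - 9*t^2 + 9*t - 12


(1) = -2*c^3 + c^2*(-4*a - 4) + c*(6*a^2 - 28*a + 16)
(2) = 280*y^2 + 400*y - 320
(3) = 0
(4) = 4*x^2 - 9*x - 9
(5) = -9*t^2 - 15*t - 6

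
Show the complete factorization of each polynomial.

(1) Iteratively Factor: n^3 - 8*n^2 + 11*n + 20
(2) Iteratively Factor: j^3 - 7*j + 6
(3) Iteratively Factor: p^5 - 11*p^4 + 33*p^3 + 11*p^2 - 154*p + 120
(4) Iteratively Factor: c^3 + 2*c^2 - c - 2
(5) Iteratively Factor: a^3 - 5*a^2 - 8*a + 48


(1) = (n + 1)*(n^2 - 9*n + 20) = (n - 4)*(n + 1)*(n - 5)
(2) = (j - 2)*(j^2 + 2*j - 3) = (j - 2)*(j - 1)*(j + 3)
(3) = (p - 5)*(p^4 - 6*p^3 + 3*p^2 + 26*p - 24) = (p - 5)*(p - 1)*(p^3 - 5*p^2 - 2*p + 24) = (p - 5)*(p - 1)*(p + 2)*(p^2 - 7*p + 12) = (p - 5)*(p - 3)*(p - 1)*(p + 2)*(p - 4)
(4) = (c + 2)*(c^2 - 1) = (c + 1)*(c + 2)*(c - 1)
(5) = (a - 4)*(a^2 - a - 12) = (a - 4)*(a + 3)*(a - 4)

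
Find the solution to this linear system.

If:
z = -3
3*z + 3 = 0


Then:
No Solution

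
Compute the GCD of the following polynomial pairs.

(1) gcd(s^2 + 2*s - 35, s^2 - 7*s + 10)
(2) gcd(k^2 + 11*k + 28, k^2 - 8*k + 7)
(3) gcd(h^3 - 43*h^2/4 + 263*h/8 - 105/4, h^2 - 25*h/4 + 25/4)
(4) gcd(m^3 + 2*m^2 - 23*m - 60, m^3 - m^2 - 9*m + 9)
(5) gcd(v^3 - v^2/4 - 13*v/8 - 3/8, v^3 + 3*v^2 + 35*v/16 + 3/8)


(1) = s - 5
(2) = gcd((k + 4)*(k + 7), (k - 7)*(k - 1)) = 1
(3) = gcd((h - 6)*(h - 7/2)*(h - 5/4), (h - 5)*(h - 5/4)) = h - 5/4
(4) = m + 3
(5) = gcd((v - 3/2)*(v + 1/4)*(v + 1), (v + 1/4)*(v + 3/4)*(v + 2)) = v + 1/4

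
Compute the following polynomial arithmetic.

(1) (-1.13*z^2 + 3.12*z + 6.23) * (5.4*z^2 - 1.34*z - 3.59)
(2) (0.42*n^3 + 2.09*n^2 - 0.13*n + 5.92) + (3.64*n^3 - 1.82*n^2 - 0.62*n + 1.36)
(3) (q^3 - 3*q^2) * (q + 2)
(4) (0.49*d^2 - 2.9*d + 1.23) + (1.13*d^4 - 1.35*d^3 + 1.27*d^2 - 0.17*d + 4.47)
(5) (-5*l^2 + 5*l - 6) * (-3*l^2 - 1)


(1) = -6.102*z^4 + 18.3622*z^3 + 33.5179*z^2 - 19.549*z - 22.3657
(2) = 4.06*n^3 + 0.27*n^2 - 0.75*n + 7.28
(3) = q^4 - q^3 - 6*q^2
(4) = 1.13*d^4 - 1.35*d^3 + 1.76*d^2 - 3.07*d + 5.7
(5) = 15*l^4 - 15*l^3 + 23*l^2 - 5*l + 6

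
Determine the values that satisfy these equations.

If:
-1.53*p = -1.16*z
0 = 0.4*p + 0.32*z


Then:
p = 0.00
z = 0.00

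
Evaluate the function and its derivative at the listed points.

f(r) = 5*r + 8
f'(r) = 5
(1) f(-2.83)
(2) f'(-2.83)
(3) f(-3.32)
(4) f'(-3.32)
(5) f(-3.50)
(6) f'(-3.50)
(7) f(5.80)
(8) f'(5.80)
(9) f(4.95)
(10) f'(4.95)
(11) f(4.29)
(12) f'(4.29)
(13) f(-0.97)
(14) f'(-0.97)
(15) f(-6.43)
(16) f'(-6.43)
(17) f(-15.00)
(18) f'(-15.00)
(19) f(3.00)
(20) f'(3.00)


(1) = -6.15
(2) = 5.00
(3) = -8.60
(4) = 5.00
(5) = -9.50
(6) = 5.00
(7) = 37.00
(8) = 5.00
(9) = 32.75
(10) = 5.00
(11) = 29.45
(12) = 5.00
(13) = 3.15
(14) = 5.00
(15) = -24.15
(16) = 5.00
(17) = -67.00
(18) = 5.00
(19) = 23.00
(20) = 5.00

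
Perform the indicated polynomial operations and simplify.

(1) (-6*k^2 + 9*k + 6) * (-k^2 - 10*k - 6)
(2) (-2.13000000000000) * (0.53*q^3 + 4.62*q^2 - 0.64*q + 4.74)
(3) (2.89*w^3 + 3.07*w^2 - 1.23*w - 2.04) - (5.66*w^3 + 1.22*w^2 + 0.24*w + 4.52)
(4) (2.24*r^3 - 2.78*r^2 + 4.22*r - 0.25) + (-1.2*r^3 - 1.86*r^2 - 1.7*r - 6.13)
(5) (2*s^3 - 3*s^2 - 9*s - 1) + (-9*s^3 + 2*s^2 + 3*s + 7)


(1) = 6*k^4 + 51*k^3 - 60*k^2 - 114*k - 36
(2) = -1.1289*q^3 - 9.8406*q^2 + 1.3632*q - 10.0962
(3) = -2.77*w^3 + 1.85*w^2 - 1.47*w - 6.56
(4) = 1.04*r^3 - 4.64*r^2 + 2.52*r - 6.38
(5) = -7*s^3 - s^2 - 6*s + 6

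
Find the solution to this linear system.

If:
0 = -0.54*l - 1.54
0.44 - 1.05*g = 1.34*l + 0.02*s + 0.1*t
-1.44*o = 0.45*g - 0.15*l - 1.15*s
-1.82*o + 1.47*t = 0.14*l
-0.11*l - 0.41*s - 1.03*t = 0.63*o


Then:
g = 4.06
l = -2.85
o = -0.09
s = 1.85
t = -0.38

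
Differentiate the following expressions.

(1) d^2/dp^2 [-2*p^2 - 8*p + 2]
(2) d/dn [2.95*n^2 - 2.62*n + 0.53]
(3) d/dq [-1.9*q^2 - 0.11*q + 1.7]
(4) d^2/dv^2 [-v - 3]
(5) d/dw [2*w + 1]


(1) = -4
(2) = 5.9*n - 2.62
(3) = -3.8*q - 0.11
(4) = 0
(5) = 2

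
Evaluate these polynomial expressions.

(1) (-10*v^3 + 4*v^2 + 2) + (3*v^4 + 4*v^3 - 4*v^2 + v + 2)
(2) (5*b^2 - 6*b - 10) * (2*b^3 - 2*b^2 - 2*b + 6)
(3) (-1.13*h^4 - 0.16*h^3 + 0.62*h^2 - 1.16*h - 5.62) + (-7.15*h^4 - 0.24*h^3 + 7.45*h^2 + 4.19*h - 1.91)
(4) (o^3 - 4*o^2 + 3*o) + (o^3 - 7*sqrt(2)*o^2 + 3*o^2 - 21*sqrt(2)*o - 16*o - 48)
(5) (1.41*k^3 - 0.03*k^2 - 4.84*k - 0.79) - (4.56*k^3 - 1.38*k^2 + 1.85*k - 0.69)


(1) = 3*v^4 - 6*v^3 + v + 4
(2) = 10*b^5 - 22*b^4 - 18*b^3 + 62*b^2 - 16*b - 60
(3) = -8.28*h^4 - 0.4*h^3 + 8.07*h^2 + 3.03*h - 7.53
(4) = 2*o^3 - 7*sqrt(2)*o^2 - o^2 - 21*sqrt(2)*o - 13*o - 48
(5) = -3.15*k^3 + 1.35*k^2 - 6.69*k - 0.1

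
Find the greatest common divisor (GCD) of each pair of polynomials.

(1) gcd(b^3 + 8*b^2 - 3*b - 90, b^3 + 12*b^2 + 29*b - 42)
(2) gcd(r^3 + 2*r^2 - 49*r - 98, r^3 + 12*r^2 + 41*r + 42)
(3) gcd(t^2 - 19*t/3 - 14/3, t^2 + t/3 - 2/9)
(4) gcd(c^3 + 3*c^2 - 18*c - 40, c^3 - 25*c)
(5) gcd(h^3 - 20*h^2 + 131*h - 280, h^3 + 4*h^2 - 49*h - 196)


(1) = gcd((b - 3)*(b + 5)*(b + 6), (b - 1)*(b + 6)*(b + 7)) = b + 6
(2) = r^2 + 9*r + 14
(3) = t + 2/3
(4) = c + 5
(5) = gcd((h - 8)*(h - 7)*(h - 5), (h - 7)*(h + 4)*(h + 7)) = h - 7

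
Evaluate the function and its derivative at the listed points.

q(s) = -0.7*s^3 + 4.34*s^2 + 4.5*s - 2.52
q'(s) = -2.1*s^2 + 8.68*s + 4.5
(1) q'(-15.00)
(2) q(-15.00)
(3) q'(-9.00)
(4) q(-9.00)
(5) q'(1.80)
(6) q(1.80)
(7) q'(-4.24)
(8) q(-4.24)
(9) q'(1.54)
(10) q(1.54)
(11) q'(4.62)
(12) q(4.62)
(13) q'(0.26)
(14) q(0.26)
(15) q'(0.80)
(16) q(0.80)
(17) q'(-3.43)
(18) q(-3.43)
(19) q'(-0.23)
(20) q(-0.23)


(1) = -598.20
(2) = 3268.98
(3) = -243.72
(4) = 818.82
(5) = 13.32
(6) = 15.56
(7) = -70.06
(8) = 109.78
(9) = 12.89
(10) = 12.15
(11) = -0.22
(12) = 41.88
(13) = 6.61
(14) = -1.07
(15) = 10.10
(16) = 3.50
(17) = -49.98
(18) = 61.35
(19) = 2.39
(20) = -3.32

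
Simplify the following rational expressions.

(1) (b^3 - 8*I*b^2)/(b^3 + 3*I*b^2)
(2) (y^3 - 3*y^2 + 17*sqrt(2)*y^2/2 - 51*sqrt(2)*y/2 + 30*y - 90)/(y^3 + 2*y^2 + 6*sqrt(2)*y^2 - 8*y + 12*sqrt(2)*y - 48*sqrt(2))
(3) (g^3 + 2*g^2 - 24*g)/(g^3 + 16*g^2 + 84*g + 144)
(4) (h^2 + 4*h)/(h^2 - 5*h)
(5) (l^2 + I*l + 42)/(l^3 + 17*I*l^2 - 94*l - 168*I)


(1) = (b - 8*I)/(b + 3*I)
(2) = (2*y^2 + y*(-6 + 5*sqrt(2)) - 15*sqrt(2))/(2*y^2 + 4*y - 16)
(3) = (g^2 - 4*g)/(g^2 + 10*g + 24)
(4) = (h + 4)/(h - 5)
(5) = (l - 6*I)/(l^2 + 10*I*l - 24)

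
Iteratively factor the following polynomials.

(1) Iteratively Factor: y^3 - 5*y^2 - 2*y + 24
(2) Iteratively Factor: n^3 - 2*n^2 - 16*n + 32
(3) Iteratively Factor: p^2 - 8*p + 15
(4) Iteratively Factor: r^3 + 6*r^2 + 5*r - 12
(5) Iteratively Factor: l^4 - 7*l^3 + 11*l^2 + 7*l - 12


(1) = (y - 3)*(y^2 - 2*y - 8) = (y - 4)*(y - 3)*(y + 2)
(2) = (n - 4)*(n^2 + 2*n - 8) = (n - 4)*(n - 2)*(n + 4)
(3) = (p - 5)*(p - 3)
(4) = (r + 4)*(r^2 + 2*r - 3) = (r - 1)*(r + 4)*(r + 3)
(5) = (l - 3)*(l^3 - 4*l^2 - l + 4) = (l - 3)*(l + 1)*(l^2 - 5*l + 4) = (l - 3)*(l - 1)*(l + 1)*(l - 4)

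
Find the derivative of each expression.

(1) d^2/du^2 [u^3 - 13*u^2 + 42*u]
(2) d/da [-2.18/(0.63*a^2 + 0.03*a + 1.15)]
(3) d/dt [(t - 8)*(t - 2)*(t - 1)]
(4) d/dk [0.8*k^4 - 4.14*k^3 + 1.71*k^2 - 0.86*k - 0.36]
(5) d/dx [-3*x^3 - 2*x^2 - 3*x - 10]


(1) = 6*u - 26
(2) = (2.7468*a + 0.0654)/(0.63*a^2 + 0.03*a + 1.15)^2
(3) = 3*t^2 - 22*t + 26
(4) = 3.2*k^3 - 12.42*k^2 + 3.42*k - 0.86
(5) = -9*x^2 - 4*x - 3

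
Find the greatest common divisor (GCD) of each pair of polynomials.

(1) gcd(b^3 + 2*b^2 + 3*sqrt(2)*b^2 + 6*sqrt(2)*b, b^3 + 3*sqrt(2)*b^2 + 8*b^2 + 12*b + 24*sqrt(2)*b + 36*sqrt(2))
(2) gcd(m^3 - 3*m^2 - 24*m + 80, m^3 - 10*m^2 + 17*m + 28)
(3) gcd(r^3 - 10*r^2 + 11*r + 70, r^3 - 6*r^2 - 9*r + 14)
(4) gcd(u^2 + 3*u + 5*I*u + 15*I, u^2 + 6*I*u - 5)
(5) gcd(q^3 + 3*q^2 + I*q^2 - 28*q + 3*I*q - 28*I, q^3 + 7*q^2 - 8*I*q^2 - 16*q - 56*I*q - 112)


(1) = gcd(b*(b + 2)*(b + 3*sqrt(2)), (b + 2)*(b + 6)*(b + 3*sqrt(2))) = b^2 + b*(2 + 3*sqrt(2)) + 6*sqrt(2)
(2) = m - 4
(3) = r^2 - 5*r - 14
(4) = u + 5*I
(5) = gcd((q - 4)*(q + 7)*(q + I), (q + 7)*(q - 4*I)^2) = q + 7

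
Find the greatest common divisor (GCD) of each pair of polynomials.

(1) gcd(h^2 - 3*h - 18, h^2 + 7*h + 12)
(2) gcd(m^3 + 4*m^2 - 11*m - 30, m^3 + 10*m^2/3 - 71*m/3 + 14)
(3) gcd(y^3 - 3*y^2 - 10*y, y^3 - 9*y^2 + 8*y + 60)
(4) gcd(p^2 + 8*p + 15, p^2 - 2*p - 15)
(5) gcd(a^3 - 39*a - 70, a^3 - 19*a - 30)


(1) = gcd((h - 6)*(h + 3), (h + 3)*(h + 4)) = h + 3
(2) = m - 3
(3) = y^2 - 3*y - 10
(4) = p + 3
(5) = gcd((a - 7)*(a + 2)*(a + 5), (a - 5)*(a + 2)*(a + 3)) = a + 2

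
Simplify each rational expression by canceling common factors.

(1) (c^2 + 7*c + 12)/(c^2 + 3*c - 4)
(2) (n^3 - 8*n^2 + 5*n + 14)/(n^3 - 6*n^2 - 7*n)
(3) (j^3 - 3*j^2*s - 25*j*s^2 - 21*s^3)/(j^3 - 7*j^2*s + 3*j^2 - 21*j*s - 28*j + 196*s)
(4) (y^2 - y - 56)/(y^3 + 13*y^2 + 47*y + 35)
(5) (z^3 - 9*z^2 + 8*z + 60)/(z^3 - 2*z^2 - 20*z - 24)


(1) = (c + 3)/(c - 1)
(2) = (n - 2)/n
(3) = (j^2 + 4*j*s + 3*s^2)/(j^2 + 3*j - 28)
(4) = (y - 8)/(y^2 + 6*y + 5)
(5) = (z - 5)/(z + 2)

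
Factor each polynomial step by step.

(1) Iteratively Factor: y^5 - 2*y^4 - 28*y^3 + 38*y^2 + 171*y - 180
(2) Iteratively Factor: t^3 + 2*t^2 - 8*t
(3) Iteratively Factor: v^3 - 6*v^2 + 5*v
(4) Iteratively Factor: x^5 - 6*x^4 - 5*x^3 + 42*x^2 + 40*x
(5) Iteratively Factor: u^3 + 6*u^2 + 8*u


(1) = (y + 4)*(y^4 - 6*y^3 - 4*y^2 + 54*y - 45) = (y - 5)*(y + 4)*(y^3 - y^2 - 9*y + 9) = (y - 5)*(y - 3)*(y + 4)*(y^2 + 2*y - 3) = (y - 5)*(y - 3)*(y + 3)*(y + 4)*(y - 1)
(2) = (t + 4)*(t^2 - 2*t) = (t - 2)*(t + 4)*(t)
(3) = (v)*(v^2 - 6*v + 5) = v*(v - 5)*(v - 1)
(4) = (x - 5)*(x^4 - x^3 - 10*x^2 - 8*x) = (x - 5)*(x + 1)*(x^3 - 2*x^2 - 8*x) = (x - 5)*(x + 1)*(x + 2)*(x^2 - 4*x) = (x - 5)*(x - 4)*(x + 1)*(x + 2)*(x)
(5) = (u)*(u^2 + 6*u + 8) = u*(u + 2)*(u + 4)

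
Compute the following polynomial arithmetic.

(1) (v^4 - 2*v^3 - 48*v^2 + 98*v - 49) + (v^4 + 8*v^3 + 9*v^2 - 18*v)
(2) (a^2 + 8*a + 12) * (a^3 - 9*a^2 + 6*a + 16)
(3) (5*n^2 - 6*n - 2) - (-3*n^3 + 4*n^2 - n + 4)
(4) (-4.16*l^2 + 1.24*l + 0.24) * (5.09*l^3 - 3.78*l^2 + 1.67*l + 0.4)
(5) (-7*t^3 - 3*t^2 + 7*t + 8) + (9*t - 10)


(1) = 2*v^4 + 6*v^3 - 39*v^2 + 80*v - 49
(2) = a^5 - a^4 - 54*a^3 - 44*a^2 + 200*a + 192
(3) = 3*n^3 + n^2 - 5*n - 6
(4) = -21.1744*l^5 + 22.0364*l^4 - 10.4128*l^3 - 0.5004*l^2 + 0.8968*l + 0.096
(5) = -7*t^3 - 3*t^2 + 16*t - 2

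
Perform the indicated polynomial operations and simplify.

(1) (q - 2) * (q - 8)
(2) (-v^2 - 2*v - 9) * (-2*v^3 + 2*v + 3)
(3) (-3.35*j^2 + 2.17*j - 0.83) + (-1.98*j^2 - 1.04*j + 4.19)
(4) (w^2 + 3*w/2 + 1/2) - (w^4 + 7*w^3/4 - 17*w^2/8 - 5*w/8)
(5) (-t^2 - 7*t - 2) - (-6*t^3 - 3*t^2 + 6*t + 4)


(1) = q^2 - 10*q + 16
(2) = 2*v^5 + 4*v^4 + 16*v^3 - 7*v^2 - 24*v - 27
(3) = -5.33*j^2 + 1.13*j + 3.36
(4) = -w^4 - 7*w^3/4 + 25*w^2/8 + 17*w/8 + 1/2
(5) = 6*t^3 + 2*t^2 - 13*t - 6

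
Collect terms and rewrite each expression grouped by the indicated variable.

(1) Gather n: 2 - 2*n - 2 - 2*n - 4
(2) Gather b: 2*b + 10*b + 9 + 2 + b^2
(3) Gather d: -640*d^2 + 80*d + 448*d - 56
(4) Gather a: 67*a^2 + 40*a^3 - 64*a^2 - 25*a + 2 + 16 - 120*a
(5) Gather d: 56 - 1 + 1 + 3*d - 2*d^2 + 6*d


(1) = -4*n - 4
(2) = b^2 + 12*b + 11
(3) = -640*d^2 + 528*d - 56
(4) = 40*a^3 + 3*a^2 - 145*a + 18
(5) = -2*d^2 + 9*d + 56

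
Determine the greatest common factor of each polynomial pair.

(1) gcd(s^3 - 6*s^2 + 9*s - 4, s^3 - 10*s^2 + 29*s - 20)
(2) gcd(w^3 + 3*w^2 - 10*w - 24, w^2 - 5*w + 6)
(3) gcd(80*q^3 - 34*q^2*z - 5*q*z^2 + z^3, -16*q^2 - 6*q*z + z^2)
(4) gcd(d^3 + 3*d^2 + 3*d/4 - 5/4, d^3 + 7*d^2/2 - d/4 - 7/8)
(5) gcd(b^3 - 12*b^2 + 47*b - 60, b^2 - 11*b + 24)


(1) = s^2 - 5*s + 4
(2) = w - 3
(3) = -8*q + z
(4) = d - 1/2
(5) = b - 3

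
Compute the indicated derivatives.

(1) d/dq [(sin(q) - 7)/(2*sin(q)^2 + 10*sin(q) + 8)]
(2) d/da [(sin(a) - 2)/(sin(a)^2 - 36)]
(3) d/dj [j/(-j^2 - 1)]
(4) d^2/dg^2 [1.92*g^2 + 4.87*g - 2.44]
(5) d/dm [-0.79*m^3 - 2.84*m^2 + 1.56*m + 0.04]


(1) = (14*sin(q) + cos(q)^2 + 38)*cos(q)/(2*(sin(q)^2 + 5*sin(q) + 4)^2)
(2) = (4*sin(a) + cos(a)^2 - 37)*cos(a)/(sin(a)^2 - 36)^2
(3) = (j^2 - 1)/(j^2 + 1)^2
(4) = 3.84000000000000
(5) = -2.37*m^2 - 5.68*m + 1.56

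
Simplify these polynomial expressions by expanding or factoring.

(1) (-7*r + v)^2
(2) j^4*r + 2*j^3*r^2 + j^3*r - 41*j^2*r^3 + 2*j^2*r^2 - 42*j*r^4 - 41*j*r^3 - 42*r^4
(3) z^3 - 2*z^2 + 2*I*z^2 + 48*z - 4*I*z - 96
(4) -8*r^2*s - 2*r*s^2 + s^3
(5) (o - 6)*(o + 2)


(1) = 49*r^2 - 14*r*v + v^2
(2) = (j - 6*r)*(j + r)*(j + 7*r)*(j*r + r)
(3) = (z - 2)*(z - 6*I)*(z + 8*I)
(4) = s*(-4*r + s)*(2*r + s)
(5) = o^2 - 4*o - 12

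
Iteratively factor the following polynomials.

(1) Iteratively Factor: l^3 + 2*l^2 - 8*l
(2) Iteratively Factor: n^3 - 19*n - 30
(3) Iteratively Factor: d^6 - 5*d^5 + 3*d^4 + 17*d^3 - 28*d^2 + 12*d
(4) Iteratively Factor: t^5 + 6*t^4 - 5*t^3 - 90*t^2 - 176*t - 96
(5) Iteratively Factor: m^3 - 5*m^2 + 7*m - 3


(1) = (l + 4)*(l^2 - 2*l) = l*(l + 4)*(l - 2)
(2) = (n + 2)*(n^2 - 2*n - 15) = (n - 5)*(n + 2)*(n + 3)
(3) = (d - 1)*(d^5 - 4*d^4 - d^3 + 16*d^2 - 12*d) = (d - 1)*(d + 2)*(d^4 - 6*d^3 + 11*d^2 - 6*d) = (d - 3)*(d - 1)*(d + 2)*(d^3 - 3*d^2 + 2*d) = d*(d - 3)*(d - 1)*(d + 2)*(d^2 - 3*d + 2) = d*(d - 3)*(d - 1)^2*(d + 2)*(d - 2)
(4) = (t + 3)*(t^4 + 3*t^3 - 14*t^2 - 48*t - 32) = (t - 4)*(t + 3)*(t^3 + 7*t^2 + 14*t + 8) = (t - 4)*(t + 3)*(t + 4)*(t^2 + 3*t + 2) = (t - 4)*(t + 2)*(t + 3)*(t + 4)*(t + 1)
(5) = (m - 3)*(m^2 - 2*m + 1) = (m - 3)*(m - 1)*(m - 1)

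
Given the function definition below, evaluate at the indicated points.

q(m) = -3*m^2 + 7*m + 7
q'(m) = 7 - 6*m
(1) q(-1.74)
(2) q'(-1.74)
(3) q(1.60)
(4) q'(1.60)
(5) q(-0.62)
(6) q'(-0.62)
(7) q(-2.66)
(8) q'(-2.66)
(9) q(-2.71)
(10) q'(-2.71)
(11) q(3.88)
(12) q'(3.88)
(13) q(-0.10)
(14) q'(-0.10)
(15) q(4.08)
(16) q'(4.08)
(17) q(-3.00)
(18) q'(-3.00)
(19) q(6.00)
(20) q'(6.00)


(1) = -14.26
(2) = 17.44
(3) = 10.52
(4) = -2.60
(5) = 1.51
(6) = 10.72
(7) = -32.85
(8) = 22.96
(9) = -34.00
(10) = 23.26
(11) = -11.00
(12) = -16.28
(13) = 6.27
(14) = 7.60
(15) = -14.38
(16) = -17.48
(17) = -41.00
(18) = 25.00
(19) = -59.00
(20) = -29.00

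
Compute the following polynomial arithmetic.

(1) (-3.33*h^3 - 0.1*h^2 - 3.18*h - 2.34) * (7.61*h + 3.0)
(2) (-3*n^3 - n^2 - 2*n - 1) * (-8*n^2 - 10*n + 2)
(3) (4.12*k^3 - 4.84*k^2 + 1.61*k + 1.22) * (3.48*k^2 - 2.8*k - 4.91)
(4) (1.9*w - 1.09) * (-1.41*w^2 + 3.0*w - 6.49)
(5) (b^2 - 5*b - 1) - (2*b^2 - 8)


(1) = -25.3413*h^4 - 10.751*h^3 - 24.4998*h^2 - 27.3474*h - 7.02
(2) = 24*n^5 + 38*n^4 + 20*n^3 + 26*n^2 + 6*n - 2
(3) = 14.3376*k^5 - 28.3792*k^4 - 1.0744*k^3 + 23.502*k^2 - 11.3211*k - 5.9902
(4) = -2.679*w^3 + 7.2369*w^2 - 15.601*w + 7.0741
(5) = -b^2 - 5*b + 7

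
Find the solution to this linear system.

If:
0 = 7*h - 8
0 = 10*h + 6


Then:
No Solution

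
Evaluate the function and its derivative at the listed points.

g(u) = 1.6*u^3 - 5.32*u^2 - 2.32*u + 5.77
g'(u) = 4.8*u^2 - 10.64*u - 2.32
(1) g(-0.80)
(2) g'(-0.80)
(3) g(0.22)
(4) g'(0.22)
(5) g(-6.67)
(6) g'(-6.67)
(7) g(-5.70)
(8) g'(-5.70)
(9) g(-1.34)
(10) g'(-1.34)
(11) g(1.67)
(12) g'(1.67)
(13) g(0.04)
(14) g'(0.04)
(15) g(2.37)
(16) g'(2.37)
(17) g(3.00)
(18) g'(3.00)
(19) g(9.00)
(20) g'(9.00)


(1) = 3.40
(2) = 9.26
(3) = 5.02
(4) = -4.43
(5) = -690.22
(6) = 282.20
(7) = -450.16
(8) = 214.28
(9) = -4.52
(10) = 20.56
(11) = -5.49
(12) = -6.70
(13) = 5.67
(14) = -2.74
(15) = -8.31
(16) = -0.58
(17) = -5.87
(18) = 8.96
(19) = 720.37
(20) = 290.72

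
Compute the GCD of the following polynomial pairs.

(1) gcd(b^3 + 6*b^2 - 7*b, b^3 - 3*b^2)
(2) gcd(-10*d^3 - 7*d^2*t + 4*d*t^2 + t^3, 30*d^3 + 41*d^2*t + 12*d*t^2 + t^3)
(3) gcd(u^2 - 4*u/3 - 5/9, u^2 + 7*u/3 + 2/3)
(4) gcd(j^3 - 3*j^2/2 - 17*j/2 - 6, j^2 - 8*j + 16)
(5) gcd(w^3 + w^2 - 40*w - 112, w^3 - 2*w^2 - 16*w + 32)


(1) = gcd(b*(b - 1)*(b + 7), b^2*(b - 3)) = b
(2) = 5*d^2 + 6*d*t + t^2
(3) = u + 1/3
(4) = j - 4
(5) = gcd((w - 7)*(w + 4)^2, (w - 4)*(w - 2)*(w + 4)) = w + 4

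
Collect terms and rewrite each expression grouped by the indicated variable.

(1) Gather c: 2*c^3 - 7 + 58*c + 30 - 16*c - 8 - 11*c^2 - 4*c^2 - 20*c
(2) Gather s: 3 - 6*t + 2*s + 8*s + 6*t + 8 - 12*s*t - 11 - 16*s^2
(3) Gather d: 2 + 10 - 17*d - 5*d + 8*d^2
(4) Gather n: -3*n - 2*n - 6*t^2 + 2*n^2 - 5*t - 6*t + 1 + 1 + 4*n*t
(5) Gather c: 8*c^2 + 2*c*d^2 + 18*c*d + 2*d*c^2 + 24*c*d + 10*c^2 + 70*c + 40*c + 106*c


(1) = 2*c^3 - 15*c^2 + 22*c + 15
(2) = -16*s^2 + s*(10 - 12*t)
(3) = 8*d^2 - 22*d + 12
(4) = 2*n^2 + n*(4*t - 5) - 6*t^2 - 11*t + 2
(5) = c^2*(2*d + 18) + c*(2*d^2 + 42*d + 216)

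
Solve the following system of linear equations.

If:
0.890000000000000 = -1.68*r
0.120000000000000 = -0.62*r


Then:
No Solution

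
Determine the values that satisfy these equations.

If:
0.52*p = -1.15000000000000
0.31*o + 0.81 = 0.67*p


Then:
o = -7.39
p = -2.21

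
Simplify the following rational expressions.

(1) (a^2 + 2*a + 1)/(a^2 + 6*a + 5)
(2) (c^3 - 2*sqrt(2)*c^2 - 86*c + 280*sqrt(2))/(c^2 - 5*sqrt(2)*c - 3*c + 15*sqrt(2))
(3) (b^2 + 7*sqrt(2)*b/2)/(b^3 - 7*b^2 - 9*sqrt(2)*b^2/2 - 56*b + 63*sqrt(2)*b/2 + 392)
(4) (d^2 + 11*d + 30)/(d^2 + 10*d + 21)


(1) = (a + 1)/(a + 5)
(2) = (c^2 + 3*sqrt(2)*c - 56)/(c - 3)
(3) = 4*b/(4*b^2 + b*(-32*sqrt(2) - 28) + 224*sqrt(2))
(4) = (d^2 + 11*d + 30)/(d^2 + 10*d + 21)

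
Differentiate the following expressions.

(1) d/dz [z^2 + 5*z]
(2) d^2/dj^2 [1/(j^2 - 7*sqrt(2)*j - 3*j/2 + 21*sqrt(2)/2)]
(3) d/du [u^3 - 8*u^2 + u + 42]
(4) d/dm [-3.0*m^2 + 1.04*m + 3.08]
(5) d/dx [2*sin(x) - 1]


(1) = 2*z + 5
(2) = 4*(-4*j^2 + 6*j + 28*sqrt(2)*j + (-4*j + 3 + 14*sqrt(2))^2 - 42*sqrt(2))/(2*j^2 - 14*sqrt(2)*j - 3*j + 21*sqrt(2))^3
(3) = 3*u^2 - 16*u + 1
(4) = 1.04 - 6.0*m
(5) = 2*cos(x)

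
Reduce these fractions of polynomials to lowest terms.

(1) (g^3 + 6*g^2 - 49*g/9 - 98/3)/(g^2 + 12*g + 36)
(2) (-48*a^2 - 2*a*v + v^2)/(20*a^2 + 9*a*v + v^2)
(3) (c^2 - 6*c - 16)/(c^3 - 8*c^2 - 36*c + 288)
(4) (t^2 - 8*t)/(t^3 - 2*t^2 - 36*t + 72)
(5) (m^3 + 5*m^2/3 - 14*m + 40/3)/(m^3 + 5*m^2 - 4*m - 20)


(1) = (9*g^2 - 49)/(9*g + 54)
(2) = (-48*a^2 - 2*a*v + v^2)/(20*a^2 + 9*a*v + v^2)
(3) = (c + 2)/(c^2 - 36)
(4) = (t^2 - 8*t)/(t^3 - 2*t^2 - 36*t + 72)
(5) = (3*m - 4)/(3*m + 6)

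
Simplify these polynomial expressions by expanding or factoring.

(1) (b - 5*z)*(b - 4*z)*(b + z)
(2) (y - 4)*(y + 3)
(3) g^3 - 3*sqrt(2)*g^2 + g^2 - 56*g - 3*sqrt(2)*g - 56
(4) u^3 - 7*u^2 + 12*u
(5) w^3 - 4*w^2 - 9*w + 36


(1) = b^3 - 8*b^2*z + 11*b*z^2 + 20*z^3
(2) = y^2 - y - 12
(3) = (g + 1)*(g - 7*sqrt(2))*(g + 4*sqrt(2))
(4) = u*(u - 4)*(u - 3)
(5) = (w - 4)*(w - 3)*(w + 3)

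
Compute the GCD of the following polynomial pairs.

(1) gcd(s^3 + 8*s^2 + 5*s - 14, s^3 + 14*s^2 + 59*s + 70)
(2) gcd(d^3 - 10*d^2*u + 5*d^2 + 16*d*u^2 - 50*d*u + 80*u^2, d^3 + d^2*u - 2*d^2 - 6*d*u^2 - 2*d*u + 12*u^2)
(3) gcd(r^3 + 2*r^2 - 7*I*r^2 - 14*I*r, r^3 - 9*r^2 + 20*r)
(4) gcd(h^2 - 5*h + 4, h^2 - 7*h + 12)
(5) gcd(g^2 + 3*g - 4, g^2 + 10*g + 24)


(1) = s^2 + 9*s + 14
(2) = -d + 2*u
(3) = r
(4) = h - 4
(5) = g + 4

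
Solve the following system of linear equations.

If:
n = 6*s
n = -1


Then:
n = -1
s = -1/6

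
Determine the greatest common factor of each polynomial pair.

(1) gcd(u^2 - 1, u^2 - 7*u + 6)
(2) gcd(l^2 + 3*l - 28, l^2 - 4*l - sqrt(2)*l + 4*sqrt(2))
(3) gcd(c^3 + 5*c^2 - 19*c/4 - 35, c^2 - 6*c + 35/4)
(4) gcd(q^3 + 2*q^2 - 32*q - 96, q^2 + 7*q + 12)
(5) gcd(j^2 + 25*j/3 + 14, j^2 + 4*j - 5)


(1) = gcd((u - 1)*(u + 1), (u - 6)*(u - 1)) = u - 1
(2) = gcd((l - 4)*(l + 7), (l - 4)*(l - sqrt(2))) = l - 4
(3) = gcd((c - 5/2)*(c + 7/2)*(c + 4), (c - 7/2)*(c - 5/2)) = c - 5/2
(4) = q + 4
(5) = gcd((j + 7/3)*(j + 6), (j - 1)*(j + 5)) = 1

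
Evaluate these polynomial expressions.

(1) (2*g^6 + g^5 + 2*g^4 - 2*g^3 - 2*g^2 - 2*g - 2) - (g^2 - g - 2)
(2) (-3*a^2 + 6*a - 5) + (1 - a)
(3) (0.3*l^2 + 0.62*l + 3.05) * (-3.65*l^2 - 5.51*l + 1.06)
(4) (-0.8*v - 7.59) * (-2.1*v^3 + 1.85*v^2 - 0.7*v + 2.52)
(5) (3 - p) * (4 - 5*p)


(1) = 2*g^6 + g^5 + 2*g^4 - 2*g^3 - 3*g^2 - g
(2) = -3*a^2 + 5*a - 4
(3) = -1.095*l^4 - 3.916*l^3 - 14.2307*l^2 - 16.1483*l + 3.233
(4) = 1.68*v^4 + 14.459*v^3 - 13.4815*v^2 + 3.297*v - 19.1268
(5) = 5*p^2 - 19*p + 12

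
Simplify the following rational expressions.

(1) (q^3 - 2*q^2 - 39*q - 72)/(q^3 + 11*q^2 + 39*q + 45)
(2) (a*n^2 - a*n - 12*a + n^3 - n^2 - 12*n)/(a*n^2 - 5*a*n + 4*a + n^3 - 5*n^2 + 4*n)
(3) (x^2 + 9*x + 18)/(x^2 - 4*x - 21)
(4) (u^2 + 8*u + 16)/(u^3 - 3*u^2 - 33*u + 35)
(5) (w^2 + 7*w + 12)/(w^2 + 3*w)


(1) = (q - 8)/(q + 5)
(2) = (n + 3)/(n - 1)
(3) = (x + 6)/(x - 7)
(4) = (u^2 + 8*u + 16)/(u^3 - 3*u^2 - 33*u + 35)
(5) = (w + 4)/w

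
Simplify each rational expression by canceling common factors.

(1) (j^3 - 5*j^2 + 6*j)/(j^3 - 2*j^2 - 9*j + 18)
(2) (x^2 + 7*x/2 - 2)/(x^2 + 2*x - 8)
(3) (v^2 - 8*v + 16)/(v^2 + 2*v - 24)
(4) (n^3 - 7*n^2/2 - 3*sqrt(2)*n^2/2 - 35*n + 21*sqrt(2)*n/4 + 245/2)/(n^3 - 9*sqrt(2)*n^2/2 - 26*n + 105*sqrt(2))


(1) = j/(j + 3)
(2) = (2*x - 1)/(2*x - 4)
(3) = (v - 4)/(v + 6)
(4) = (8*n - 28)/(8*n - 24*sqrt(2))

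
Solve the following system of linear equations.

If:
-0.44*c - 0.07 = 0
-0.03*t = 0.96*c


Then:
c = -0.16
t = 5.09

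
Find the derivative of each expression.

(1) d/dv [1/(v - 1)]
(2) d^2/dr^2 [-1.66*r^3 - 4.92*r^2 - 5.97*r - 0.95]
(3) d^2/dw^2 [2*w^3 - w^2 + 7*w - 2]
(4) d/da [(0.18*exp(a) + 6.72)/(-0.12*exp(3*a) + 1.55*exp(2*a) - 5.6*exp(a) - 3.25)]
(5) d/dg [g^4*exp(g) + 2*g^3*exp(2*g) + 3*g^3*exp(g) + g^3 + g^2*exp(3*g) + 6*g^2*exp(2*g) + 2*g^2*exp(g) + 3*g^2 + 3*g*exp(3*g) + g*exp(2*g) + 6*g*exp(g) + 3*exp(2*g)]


(1) = -1/(v - 1)^2
(2) = -9.96*r - 9.84
(3) = 12*w - 2
(4) = (0.0432*exp(3*a) + 2.1402*exp(2*a) - 20.832*exp(a) + 37.047)*exp(a)/(0.0144*exp(6*a) - 0.372*exp(5*a) + 3.7465*exp(4*a) - 16.58*exp(3*a) + 21.285*exp(2*a) + 36.4*exp(a) + 10.5625)
(5) = g^4*exp(g) + 4*g^3*exp(2*g) + 7*g^3*exp(g) + 3*g^2*exp(3*g) + 18*g^2*exp(2*g) + 11*g^2*exp(g) + 3*g^2 + 11*g*exp(3*g) + 14*g*exp(2*g) + 10*g*exp(g) + 6*g + 3*exp(3*g) + 7*exp(2*g) + 6*exp(g)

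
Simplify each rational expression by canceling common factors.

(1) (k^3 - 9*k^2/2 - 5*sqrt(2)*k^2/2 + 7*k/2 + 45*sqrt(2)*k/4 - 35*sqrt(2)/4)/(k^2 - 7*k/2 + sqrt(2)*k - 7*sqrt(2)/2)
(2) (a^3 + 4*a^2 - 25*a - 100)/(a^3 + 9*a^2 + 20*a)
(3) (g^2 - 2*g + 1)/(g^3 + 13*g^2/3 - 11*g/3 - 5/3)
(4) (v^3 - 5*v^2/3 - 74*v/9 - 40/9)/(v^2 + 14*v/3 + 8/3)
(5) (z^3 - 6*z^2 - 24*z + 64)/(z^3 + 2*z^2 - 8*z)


(1) = (8*k^2 + k*(-20*sqrt(2) - 8) + 20*sqrt(2))/(8*k + 8*sqrt(2))
(2) = (a - 5)/a
(3) = (3*g - 3)/(3*g^2 + 16*g + 5)
(4) = (3*v^2 - 7*v - 20)/(3*v + 12)
(5) = (z - 8)/z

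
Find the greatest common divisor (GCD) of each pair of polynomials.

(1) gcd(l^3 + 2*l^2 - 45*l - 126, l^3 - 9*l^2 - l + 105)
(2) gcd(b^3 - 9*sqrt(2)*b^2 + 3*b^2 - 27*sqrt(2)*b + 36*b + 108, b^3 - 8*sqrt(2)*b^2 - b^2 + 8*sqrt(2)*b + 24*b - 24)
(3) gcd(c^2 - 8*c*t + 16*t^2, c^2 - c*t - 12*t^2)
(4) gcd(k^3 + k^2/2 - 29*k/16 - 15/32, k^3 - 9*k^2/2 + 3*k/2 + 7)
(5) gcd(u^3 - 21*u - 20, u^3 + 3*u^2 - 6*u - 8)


(1) = l^2 - 4*l - 21
(2) = gcd((b + 3)*(b - 6*sqrt(2))*(b - 3*sqrt(2)), (b - 1)*(b - 6*sqrt(2))*(b - 2*sqrt(2))) = b - 6*sqrt(2)
(3) = gcd((c - 4*t)^2, (c - 4*t)*(c + 3*t)) = -c + 4*t
(4) = 1
(5) = u^2 + 5*u + 4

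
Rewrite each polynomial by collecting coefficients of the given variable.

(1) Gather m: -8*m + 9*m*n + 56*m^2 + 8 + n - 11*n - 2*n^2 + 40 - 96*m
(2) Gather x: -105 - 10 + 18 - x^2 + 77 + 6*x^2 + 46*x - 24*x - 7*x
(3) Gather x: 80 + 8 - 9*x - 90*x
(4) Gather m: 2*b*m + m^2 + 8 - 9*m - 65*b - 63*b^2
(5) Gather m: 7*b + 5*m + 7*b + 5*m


(1) = 56*m^2 + m*(9*n - 104) - 2*n^2 - 10*n + 48
(2) = 5*x^2 + 15*x - 20
(3) = 88 - 99*x
(4) = -63*b^2 - 65*b + m^2 + m*(2*b - 9) + 8
(5) = 14*b + 10*m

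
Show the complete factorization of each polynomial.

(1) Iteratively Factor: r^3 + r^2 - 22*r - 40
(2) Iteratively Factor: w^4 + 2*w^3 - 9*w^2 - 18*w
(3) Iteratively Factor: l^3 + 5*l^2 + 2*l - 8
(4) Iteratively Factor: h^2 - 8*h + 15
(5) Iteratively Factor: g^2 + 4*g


(1) = (r + 4)*(r^2 - 3*r - 10) = (r + 2)*(r + 4)*(r - 5)
(2) = (w + 3)*(w^3 - w^2 - 6*w) = (w + 2)*(w + 3)*(w^2 - 3*w) = w*(w + 2)*(w + 3)*(w - 3)
(3) = (l + 2)*(l^2 + 3*l - 4) = (l - 1)*(l + 2)*(l + 4)
(4) = (h - 3)*(h - 5)
(5) = (g)*(g + 4)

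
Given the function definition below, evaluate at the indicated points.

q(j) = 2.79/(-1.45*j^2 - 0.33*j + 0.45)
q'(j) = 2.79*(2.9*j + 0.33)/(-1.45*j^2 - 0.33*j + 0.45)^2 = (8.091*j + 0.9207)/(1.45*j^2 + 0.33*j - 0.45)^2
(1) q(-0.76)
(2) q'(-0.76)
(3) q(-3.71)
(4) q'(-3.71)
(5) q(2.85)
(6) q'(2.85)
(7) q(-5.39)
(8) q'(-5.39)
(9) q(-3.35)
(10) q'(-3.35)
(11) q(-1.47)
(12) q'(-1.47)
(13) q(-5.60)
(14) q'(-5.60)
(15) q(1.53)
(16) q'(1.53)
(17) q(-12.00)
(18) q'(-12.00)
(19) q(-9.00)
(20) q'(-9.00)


(1) = -20.41
(2) = -279.71
(3) = -0.15
(4) = -0.09
(5) = -0.23
(6) = 0.16
(7) = -0.07
(8) = -0.03
(9) = -0.19
(10) = -0.12
(11) = -1.27
(12) = -2.27
(13) = -0.06
(14) = -0.02
(15) = -0.81
(16) = 1.12
(17) = -0.01
(18) = -0.00
(19) = -0.02
(20) = -0.01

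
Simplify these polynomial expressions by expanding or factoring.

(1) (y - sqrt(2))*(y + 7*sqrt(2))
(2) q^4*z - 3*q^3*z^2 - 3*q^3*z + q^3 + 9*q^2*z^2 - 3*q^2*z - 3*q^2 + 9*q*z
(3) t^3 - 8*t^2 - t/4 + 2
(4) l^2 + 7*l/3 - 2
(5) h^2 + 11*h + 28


(1) = y^2 + 6*sqrt(2)*y - 14
(2) = q*(q - 3)*(q - 3*z)*(q*z + 1)
(3) = (t - 8)*(t - 1/2)*(t + 1/2)
(4) = (l - 2/3)*(l + 3)
(5) = (h + 4)*(h + 7)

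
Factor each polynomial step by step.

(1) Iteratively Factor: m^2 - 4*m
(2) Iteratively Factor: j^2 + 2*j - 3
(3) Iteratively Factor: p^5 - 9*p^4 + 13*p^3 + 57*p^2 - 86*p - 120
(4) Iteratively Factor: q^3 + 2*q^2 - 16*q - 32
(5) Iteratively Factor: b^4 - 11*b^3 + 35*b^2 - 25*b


(1) = (m - 4)*(m)
(2) = (j - 1)*(j + 3)
(3) = (p - 5)*(p^4 - 4*p^3 - 7*p^2 + 22*p + 24) = (p - 5)*(p - 4)*(p^3 - 7*p - 6) = (p - 5)*(p - 4)*(p + 1)*(p^2 - p - 6) = (p - 5)*(p - 4)*(p + 1)*(p + 2)*(p - 3)
(4) = (q - 4)*(q^2 + 6*q + 8) = (q - 4)*(q + 2)*(q + 4)
(5) = (b - 1)*(b^3 - 10*b^2 + 25*b) = (b - 5)*(b - 1)*(b^2 - 5*b) = (b - 5)^2*(b - 1)*(b)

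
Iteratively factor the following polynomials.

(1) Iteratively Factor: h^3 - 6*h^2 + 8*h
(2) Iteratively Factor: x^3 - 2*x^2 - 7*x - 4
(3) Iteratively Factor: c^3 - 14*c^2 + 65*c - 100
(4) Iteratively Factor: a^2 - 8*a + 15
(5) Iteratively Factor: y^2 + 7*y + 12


(1) = (h - 2)*(h^2 - 4*h) = h*(h - 2)*(h - 4)
(2) = (x + 1)*(x^2 - 3*x - 4) = (x + 1)^2*(x - 4)
(3) = (c - 4)*(c^2 - 10*c + 25) = (c - 5)*(c - 4)*(c - 5)
(4) = (a - 3)*(a - 5)
(5) = (y + 3)*(y + 4)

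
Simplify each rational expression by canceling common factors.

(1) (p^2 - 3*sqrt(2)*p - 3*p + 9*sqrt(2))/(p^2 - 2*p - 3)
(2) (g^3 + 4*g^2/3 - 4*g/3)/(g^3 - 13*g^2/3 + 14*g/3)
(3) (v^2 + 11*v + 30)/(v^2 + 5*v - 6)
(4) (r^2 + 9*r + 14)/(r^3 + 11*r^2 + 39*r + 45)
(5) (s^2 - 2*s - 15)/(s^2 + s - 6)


(1) = (p - 3*sqrt(2))/(p + 1)
(2) = (3*g^2 + 4*g - 4)/(3*g^2 - 13*g + 14)
(3) = (v + 5)/(v - 1)
(4) = (r^2 + 9*r + 14)/(r^3 + 11*r^2 + 39*r + 45)
(5) = (s - 5)/(s - 2)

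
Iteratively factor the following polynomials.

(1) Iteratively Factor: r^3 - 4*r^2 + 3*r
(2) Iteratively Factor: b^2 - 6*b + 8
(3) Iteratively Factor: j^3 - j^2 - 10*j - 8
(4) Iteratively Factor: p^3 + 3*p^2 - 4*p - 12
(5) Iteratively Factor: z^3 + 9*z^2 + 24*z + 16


(1) = (r - 3)*(r^2 - r) = r*(r - 3)*(r - 1)
(2) = (b - 2)*(b - 4)
(3) = (j + 2)*(j^2 - 3*j - 4) = (j + 1)*(j + 2)*(j - 4)
(4) = (p - 2)*(p^2 + 5*p + 6) = (p - 2)*(p + 3)*(p + 2)
(5) = (z + 4)*(z^2 + 5*z + 4) = (z + 4)^2*(z + 1)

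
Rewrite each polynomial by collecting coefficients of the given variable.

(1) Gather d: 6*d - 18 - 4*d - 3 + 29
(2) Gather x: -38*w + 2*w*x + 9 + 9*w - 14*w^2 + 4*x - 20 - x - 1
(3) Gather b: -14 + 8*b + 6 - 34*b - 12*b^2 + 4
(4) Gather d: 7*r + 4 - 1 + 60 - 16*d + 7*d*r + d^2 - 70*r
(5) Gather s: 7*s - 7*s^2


(1) = 2*d + 8
(2) = -14*w^2 - 29*w + x*(2*w + 3) - 12
(3) = -12*b^2 - 26*b - 4
(4) = d^2 + d*(7*r - 16) - 63*r + 63
(5) = -7*s^2 + 7*s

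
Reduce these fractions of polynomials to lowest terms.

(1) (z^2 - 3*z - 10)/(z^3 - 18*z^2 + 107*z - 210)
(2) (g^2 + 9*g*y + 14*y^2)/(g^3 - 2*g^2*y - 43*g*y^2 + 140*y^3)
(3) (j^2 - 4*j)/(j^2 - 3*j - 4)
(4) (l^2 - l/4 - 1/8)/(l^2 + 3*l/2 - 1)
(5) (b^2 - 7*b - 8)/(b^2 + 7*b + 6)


(1) = (z + 2)/(z^2 - 13*z + 42)
(2) = (g + 2*y)/(g^2 - 9*g*y + 20*y^2)
(3) = j/(j + 1)
(4) = (4*l + 1)/(4*l + 8)
(5) = (b - 8)/(b + 6)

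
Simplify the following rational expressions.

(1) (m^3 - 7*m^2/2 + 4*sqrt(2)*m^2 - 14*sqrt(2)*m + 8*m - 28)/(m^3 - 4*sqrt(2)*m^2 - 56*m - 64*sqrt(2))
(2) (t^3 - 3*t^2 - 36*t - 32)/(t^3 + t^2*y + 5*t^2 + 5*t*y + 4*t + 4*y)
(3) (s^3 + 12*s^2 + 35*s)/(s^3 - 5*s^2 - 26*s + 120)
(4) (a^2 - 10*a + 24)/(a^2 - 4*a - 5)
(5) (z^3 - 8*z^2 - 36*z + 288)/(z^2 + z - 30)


(1) = (2*m - 7)/(2*m - 16*sqrt(2))
(2) = (t - 8)/(t + y)
(3) = (s^2 + 7*s)/(s^2 - 10*s + 24)
(4) = (a^2 - 10*a + 24)/(a^2 - 4*a - 5)
(5) = (z^2 - 14*z + 48)/(z - 5)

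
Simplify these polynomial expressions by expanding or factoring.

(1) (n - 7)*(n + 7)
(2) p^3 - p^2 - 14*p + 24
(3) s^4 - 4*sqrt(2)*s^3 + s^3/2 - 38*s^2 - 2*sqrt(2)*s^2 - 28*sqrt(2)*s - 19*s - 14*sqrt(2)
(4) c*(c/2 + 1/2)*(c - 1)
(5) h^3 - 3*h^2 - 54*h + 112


(1) = n^2 - 49
(2) = (p - 3)*(p - 2)*(p + 4)
(3) = (s + 1/2)*(s - 7*sqrt(2))*(s + sqrt(2))*(s + 2*sqrt(2))
(4) = c^3/2 - c/2
(5) = (h - 8)*(h - 2)*(h + 7)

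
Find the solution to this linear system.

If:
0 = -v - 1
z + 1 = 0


Then:
v = -1
z = -1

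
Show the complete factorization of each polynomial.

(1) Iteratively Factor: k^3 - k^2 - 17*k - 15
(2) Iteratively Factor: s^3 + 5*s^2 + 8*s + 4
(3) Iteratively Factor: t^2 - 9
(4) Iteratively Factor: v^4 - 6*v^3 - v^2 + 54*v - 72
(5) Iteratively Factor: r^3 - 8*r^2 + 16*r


(1) = (k + 3)*(k^2 - 4*k - 5) = (k - 5)*(k + 3)*(k + 1)
(2) = (s + 1)*(s^2 + 4*s + 4) = (s + 1)*(s + 2)*(s + 2)
(3) = (t + 3)*(t - 3)
(4) = (v + 3)*(v^3 - 9*v^2 + 26*v - 24) = (v - 4)*(v + 3)*(v^2 - 5*v + 6) = (v - 4)*(v - 3)*(v + 3)*(v - 2)
(5) = (r - 4)*(r^2 - 4*r) = (r - 4)^2*(r)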